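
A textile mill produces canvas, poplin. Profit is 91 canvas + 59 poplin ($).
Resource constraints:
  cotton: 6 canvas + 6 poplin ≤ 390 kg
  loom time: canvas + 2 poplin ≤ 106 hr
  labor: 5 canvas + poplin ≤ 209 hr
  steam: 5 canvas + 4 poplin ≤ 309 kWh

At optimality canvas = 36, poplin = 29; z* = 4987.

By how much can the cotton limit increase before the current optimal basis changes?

20.8

Binding constraints: cotton, labor. The basis is B = [[6,6],[5,1]] with det -24.
Per unit increase in cotton, x* moves by d = (-0.0417, 0.2083).
The basis stays optimal until steam becomes binding; allowable increase = 20.8 kg.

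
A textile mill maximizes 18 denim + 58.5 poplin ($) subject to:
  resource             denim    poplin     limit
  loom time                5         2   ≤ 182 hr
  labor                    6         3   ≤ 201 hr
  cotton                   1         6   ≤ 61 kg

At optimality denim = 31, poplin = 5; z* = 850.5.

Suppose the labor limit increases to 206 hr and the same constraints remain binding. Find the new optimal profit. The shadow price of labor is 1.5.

858

Δb = 5, so new z* = 850.5 + (1.5)·(5) = 850.5 + 7.5 = 858.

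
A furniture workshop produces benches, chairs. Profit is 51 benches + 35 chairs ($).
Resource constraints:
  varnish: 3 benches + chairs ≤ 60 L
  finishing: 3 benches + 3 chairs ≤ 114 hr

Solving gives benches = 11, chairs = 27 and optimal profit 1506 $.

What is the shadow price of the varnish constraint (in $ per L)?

Both varnish and finishing are binding at x*.
The binding rows give the dual system: 3·y_varnish + 3·y_finishing = 51 and 1·y_varnish + 3·y_finishing = 35.
Solving: y_varnish = 8, y_finishing = 9.
Shadow price of varnish = 8.

8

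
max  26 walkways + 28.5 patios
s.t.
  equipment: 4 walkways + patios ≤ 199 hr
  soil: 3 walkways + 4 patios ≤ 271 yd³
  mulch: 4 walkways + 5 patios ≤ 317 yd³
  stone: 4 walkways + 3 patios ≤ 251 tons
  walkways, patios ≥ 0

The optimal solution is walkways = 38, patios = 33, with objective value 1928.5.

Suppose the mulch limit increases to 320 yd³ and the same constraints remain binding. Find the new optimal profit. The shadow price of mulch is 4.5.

Δb = 3, so new z* = 1928.5 + (4.5)·(3) = 1928.5 + 13.5 = 1942.

1942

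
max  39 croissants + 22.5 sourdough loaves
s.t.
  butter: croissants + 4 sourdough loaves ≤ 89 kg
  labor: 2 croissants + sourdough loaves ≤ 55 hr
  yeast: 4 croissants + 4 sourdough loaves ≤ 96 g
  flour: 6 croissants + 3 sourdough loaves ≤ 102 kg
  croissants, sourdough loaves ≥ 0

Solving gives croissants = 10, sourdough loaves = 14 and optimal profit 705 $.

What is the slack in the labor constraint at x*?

labor used = 2·10 + 1·14 = 34; slack = 55 − 34 = 21.

21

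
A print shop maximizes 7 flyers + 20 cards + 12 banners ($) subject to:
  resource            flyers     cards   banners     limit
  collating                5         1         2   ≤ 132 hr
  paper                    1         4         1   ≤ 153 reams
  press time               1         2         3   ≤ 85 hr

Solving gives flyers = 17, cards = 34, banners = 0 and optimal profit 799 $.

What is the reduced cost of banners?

-3

Binding: paper and press time. Non-binding: collating (13 unused).
Since collating is not tight, its dual is 0.
From A_Bᵀ y = c: 1·y_paper + 1·y_press time = 7; 4·y_paper + 2·y_press time = 20.
→ y_paper = 3 and y_press time = 4.
Reduced cost of banners: c₃ − yᵀa₃ = 12 − (3·1 + 4·3) = 12 − 15 = -3.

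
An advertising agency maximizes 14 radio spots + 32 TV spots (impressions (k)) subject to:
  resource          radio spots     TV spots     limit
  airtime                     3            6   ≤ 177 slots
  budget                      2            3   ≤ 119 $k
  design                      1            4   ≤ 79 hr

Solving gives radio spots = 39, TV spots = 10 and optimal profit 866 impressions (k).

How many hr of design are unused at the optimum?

0

design used = 1·39 + 4·10 = 79; slack = 79 − 79 = 0.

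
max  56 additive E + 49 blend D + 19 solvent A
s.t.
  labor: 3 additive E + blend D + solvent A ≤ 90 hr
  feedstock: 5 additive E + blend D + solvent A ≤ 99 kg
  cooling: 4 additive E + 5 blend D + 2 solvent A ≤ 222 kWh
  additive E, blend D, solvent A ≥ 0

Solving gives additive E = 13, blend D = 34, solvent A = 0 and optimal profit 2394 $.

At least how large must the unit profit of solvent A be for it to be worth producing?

Check each constraint at x*: labor 73/90 (slack 17); feedstock 99/99 (tight); cooling 222/222 (tight).
Since labor is not tight, its dual is 0.
From A_Bᵀ y = c: 5·y_feedstock + 4·y_cooling = 56; 1·y_feedstock + 5·y_cooling = 49.
Solving: y_feedstock = 4, y_cooling = 9.
solvent A enters the basis when its profit ≥ yᵀa₃ = 4·1 + 9·2 = 22.

22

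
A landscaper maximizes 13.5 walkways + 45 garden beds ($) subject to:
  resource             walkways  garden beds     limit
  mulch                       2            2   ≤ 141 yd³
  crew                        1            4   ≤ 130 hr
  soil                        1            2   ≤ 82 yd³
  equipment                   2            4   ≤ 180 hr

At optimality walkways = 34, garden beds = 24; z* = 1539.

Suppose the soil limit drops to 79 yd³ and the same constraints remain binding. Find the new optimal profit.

At the optimum: mulch uses 116 of 141 (slack = 25); crew uses 130 of 130 (binding); soil uses 82 of 82 (binding); equipment uses 164 of 180 (slack = 16).
Since mulch, equipment are not tight, their duals are 0.
Dual feasibility on the basic columns requires 1·y_crew + 1·y_soil = 13.5, 4·y_crew + 2·y_soil = 45.
This yields shadow prices y_crew = 9, y_soil = 4.5.
Δz = y_soil·Δb = 4.5 × (-3) = -13.5, so new z* = 1539 − 13.5 = 1525.5.

1525.5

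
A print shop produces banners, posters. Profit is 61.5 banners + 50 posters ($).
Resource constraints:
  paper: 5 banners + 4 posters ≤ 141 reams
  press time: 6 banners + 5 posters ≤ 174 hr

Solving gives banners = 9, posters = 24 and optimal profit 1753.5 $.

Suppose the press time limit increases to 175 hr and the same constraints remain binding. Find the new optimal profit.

At the optimum: paper uses 141 of 141 (binding); press time uses 174 of 174 (binding).
The binding rows give the dual system: 5·y_paper + 6·y_press time = 61.5 and 4·y_paper + 5·y_press time = 50.
Solving: y_paper = 7.5, y_press time = 4.
Δz = y_press time·Δb = 4 × (1) = 4, so new z* = 1753.5 + 4 = 1757.5.

1757.5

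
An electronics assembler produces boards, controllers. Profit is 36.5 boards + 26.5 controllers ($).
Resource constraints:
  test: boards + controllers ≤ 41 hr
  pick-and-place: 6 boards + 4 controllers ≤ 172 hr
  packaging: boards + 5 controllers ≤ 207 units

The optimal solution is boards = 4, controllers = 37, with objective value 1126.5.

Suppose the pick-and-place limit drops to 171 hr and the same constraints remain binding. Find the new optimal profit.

1121.5

Check each constraint at x*: test 41/41 (tight); pick-and-place 172/172 (tight); packaging 189/207 (slack 18).
By complementary slackness, y = 0 for the non-binding constraint.
From A_Bᵀ y = c: 1·y_test + 6·y_pick-and-place = 36.5; 1·y_test + 4·y_pick-and-place = 26.5.
Solving: y_test = 6.5, y_pick-and-place = 5.
Δz = y_pick-and-place·Δb = 5 × (-1) = -5, so new z* = 1126.5 − 5 = 1121.5.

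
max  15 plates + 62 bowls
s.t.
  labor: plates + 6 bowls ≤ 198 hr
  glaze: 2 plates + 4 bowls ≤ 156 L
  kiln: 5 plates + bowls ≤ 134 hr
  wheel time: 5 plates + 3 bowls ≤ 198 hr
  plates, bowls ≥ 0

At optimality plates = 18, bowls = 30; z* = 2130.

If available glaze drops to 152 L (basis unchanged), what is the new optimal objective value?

At the optimum: labor uses 198 of 198 (binding); glaze uses 156 of 156 (binding); kiln uses 120 of 134 (slack = 14); wheel time uses 180 of 198 (slack = 18).
Since kiln, wheel time are not tight, their duals are 0.
The binding rows give the dual system: 1·y_labor + 2·y_glaze = 15 and 6·y_labor + 4·y_glaze = 62.
→ y_labor = 8 and y_glaze = 3.5.
Δz = y_glaze·Δb = 3.5 × (-4) = -14, so new z* = 2130 − 14 = 2116.

2116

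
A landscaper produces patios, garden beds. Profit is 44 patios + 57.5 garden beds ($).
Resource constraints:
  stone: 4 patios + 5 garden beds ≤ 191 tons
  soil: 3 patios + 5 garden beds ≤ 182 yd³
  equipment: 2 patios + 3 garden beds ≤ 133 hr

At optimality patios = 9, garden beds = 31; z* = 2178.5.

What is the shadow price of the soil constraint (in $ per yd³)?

At the optimum: stone uses 191 of 191 (binding); soil uses 182 of 182 (binding); equipment uses 111 of 133 (slack = 22).
Since equipment is not tight, its dual is 0.
The binding rows give the dual system: 4·y_stone + 3·y_soil = 44 and 5·y_stone + 5·y_soil = 57.5.
→ y_stone = 9.5 and y_soil = 2.
Shadow price of soil = 2.

2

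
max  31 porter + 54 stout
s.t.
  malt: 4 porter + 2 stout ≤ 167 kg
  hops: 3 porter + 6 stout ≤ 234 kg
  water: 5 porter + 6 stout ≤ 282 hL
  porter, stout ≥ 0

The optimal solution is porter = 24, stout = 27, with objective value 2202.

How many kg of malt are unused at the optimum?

17

malt used = 4·24 + 2·27 = 150; slack = 167 − 150 = 17.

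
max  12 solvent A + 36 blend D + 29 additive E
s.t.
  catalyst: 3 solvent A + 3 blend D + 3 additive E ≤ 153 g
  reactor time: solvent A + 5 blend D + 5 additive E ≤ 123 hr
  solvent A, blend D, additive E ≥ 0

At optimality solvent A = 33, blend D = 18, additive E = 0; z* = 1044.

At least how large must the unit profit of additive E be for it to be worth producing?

36

Both catalyst and reactor time are binding at x*.
Dual feasibility on the basic columns requires 3·y_catalyst + 1·y_reactor time = 12, 3·y_catalyst + 5·y_reactor time = 36.
This yields shadow prices y_catalyst = 2, y_reactor time = 6.
additive E enters the basis when its profit ≥ yᵀa₃ = 2·3 + 6·5 = 36.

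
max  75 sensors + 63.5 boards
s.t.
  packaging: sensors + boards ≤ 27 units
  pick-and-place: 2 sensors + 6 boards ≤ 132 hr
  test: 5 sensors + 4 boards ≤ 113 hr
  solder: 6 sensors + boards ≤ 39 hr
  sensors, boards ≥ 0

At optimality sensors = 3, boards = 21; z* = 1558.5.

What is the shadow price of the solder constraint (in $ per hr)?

9.5

Check each constraint at x*: packaging 24/27 (slack 3); pick-and-place 132/132 (tight); test 99/113 (slack 14); solder 39/39 (tight).
Slack constraints have shadow price 0 (complementary slackness).
From A_Bᵀ y = c: 2·y_pick-and-place + 6·y_solder = 75; 6·y_pick-and-place + 1·y_solder = 63.5.
Solving: y_pick-and-place = 9, y_solder = 9.5.
Shadow price of solder = 9.5.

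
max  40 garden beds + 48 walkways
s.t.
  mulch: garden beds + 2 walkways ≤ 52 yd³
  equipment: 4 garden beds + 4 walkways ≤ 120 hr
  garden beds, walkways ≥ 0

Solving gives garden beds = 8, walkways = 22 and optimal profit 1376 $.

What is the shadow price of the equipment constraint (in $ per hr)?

8

Both mulch and equipment are binding at x*.
The binding rows give the dual system: 1·y_mulch + 4·y_equipment = 40 and 2·y_mulch + 4·y_equipment = 48.
Solving: y_mulch = 8, y_equipment = 8.
Shadow price of equipment = 8.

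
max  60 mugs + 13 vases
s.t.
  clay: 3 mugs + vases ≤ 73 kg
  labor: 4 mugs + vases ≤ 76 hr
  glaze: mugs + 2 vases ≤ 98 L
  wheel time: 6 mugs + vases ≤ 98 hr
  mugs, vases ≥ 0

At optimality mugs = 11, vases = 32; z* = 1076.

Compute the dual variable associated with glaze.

Check each constraint at x*: clay 65/73 (slack 8); labor 76/76 (tight); glaze 75/98 (slack 23); wheel time 98/98 (tight).
By complementary slackness, y = 0 for the non-binding constraints.
From A_Bᵀ y = c: 4·y_labor + 6·y_wheel time = 60; 1·y_labor + 1·y_wheel time = 13.
Solving: y_labor = 9, y_wheel time = 4.
Shadow price of glaze = 0.

0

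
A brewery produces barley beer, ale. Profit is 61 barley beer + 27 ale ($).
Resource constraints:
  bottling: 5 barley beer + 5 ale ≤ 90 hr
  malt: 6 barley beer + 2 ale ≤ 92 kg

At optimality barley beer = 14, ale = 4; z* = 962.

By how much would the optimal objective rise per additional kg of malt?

8.5

Check each constraint at x*: bottling 90/90 (tight); malt 92/92 (tight).
Dual feasibility on the basic columns requires 5·y_bottling + 6·y_malt = 61, 5·y_bottling + 2·y_malt = 27.
Solving: y_bottling = 2, y_malt = 8.5.
Shadow price of malt = 8.5.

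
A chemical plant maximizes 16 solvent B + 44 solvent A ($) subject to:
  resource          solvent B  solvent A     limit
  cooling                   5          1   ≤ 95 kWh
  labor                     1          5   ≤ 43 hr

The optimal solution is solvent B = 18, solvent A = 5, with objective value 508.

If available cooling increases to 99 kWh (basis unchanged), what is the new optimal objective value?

Both cooling and labor are binding at x*.
The binding rows give the dual system: 5·y_cooling + 1·y_labor = 16 and 1·y_cooling + 5·y_labor = 44.
Solving: y_cooling = 1.5, y_labor = 8.5.
Δz = y_cooling·Δb = 1.5 × (4) = 6, so new z* = 508 + 6 = 514.

514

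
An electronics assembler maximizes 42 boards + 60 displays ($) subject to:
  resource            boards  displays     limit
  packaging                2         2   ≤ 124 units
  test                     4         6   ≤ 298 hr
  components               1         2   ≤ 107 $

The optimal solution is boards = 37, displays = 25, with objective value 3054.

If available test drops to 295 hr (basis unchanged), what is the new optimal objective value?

Binding: packaging and test. Non-binding: components (20 unused).
By complementary slackness, y = 0 for the non-binding constraint.
From A_Bᵀ y = c: 2·y_packaging + 4·y_test = 42; 2·y_packaging + 6·y_test = 60.
→ y_packaging = 3 and y_test = 9.
Δz = y_test·Δb = 9 × (-3) = -27, so new z* = 3054 − 27 = 3027.

3027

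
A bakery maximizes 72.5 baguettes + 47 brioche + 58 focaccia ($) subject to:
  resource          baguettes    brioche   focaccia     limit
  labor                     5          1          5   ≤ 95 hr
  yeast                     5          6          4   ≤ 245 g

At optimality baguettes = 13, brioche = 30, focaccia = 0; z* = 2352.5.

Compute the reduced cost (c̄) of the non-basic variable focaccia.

-8

Both labor and yeast are binding at x*.
From A_Bᵀ y = c: 5·y_labor + 5·y_yeast = 72.5; 1·y_labor + 6·y_yeast = 47.
Solving: y_labor = 8, y_yeast = 6.5.
Reduced cost of focaccia: c₃ − yᵀa₃ = 58 − (8·5 + 6.5·4) = 58 − 66 = -8.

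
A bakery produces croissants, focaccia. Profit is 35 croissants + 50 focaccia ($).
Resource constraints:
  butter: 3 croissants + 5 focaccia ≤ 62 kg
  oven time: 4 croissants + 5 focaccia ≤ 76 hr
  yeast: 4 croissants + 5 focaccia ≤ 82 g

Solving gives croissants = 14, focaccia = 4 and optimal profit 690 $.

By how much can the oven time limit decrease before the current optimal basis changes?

Binding constraints: butter, oven time. The basis is B = [[3,5],[4,5]] with det -5.
Per unit decrease in oven time, x* moves by d = (-1, 0.6).
The basis stays optimal until croissants reaches 0; allowable decrease = 14 hr.

14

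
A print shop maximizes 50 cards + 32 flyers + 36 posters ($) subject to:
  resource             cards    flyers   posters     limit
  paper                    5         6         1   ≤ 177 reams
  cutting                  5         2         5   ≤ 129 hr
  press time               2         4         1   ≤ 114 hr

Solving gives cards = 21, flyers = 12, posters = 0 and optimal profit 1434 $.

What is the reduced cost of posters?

-2

Check each constraint at x*: paper 177/177 (tight); cutting 129/129 (tight); press time 90/114 (slack 24).
Since press time is not tight, its dual is 0.
Dual feasibility on the basic columns requires 5·y_paper + 5·y_cutting = 50, 6·y_paper + 2·y_cutting = 32.
Solving: y_paper = 3, y_cutting = 7.
Reduced cost of posters: c₃ − yᵀa₃ = 36 − (3·1 + 7·5) = 36 − 38 = -2.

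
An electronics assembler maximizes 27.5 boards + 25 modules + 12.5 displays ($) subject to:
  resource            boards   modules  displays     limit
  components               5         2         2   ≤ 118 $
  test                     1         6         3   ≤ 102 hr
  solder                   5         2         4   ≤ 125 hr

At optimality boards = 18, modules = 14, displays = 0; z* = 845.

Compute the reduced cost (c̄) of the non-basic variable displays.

-5

At the optimum: components uses 118 of 118 (binding); test uses 102 of 102 (binding); solder uses 118 of 125 (slack = 7).
By complementary slackness, y = 0 for the non-binding constraint.
Dual feasibility on the basic columns requires 5·y_components + 1·y_test = 27.5, 2·y_components + 6·y_test = 25.
→ y_components = 5 and y_test = 2.5.
Reduced cost of displays: c₃ − yᵀa₃ = 12.5 − (5·2 + 2.5·3) = 12.5 − 17.5 = -5.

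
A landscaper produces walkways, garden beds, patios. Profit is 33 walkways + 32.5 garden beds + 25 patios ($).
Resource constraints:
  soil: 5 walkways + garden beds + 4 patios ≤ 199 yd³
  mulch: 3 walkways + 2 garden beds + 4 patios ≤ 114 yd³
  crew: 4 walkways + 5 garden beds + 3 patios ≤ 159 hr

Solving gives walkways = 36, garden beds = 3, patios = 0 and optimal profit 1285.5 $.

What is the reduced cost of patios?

At the optimum: soil uses 183 of 199 (slack = 16); mulch uses 114 of 114 (binding); crew uses 159 of 159 (binding).
Since soil is not tight, its dual is 0.
Dual feasibility on the basic columns requires 3·y_mulch + 4·y_crew = 33, 2·y_mulch + 5·y_crew = 32.5.
This yields shadow prices y_mulch = 5, y_crew = 4.5.
Reduced cost of patios: c₃ − yᵀa₃ = 25 − (5·4 + 4.5·3) = 25 − 33.5 = -8.5.

-8.5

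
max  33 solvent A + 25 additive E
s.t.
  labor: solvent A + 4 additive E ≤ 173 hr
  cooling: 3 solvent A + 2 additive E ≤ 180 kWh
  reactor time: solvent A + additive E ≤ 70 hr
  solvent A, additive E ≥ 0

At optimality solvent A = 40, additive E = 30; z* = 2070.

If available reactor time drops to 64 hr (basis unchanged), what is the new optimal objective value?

2016

At the optimum: labor uses 160 of 173 (slack = 13); cooling uses 180 of 180 (binding); reactor time uses 70 of 70 (binding).
By complementary slackness, y = 0 for the non-binding constraint.
The binding rows give the dual system: 3·y_cooling + 1·y_reactor time = 33 and 2·y_cooling + 1·y_reactor time = 25.
Solving: y_cooling = 8, y_reactor time = 9.
Δz = y_reactor time·Δb = 9 × (-6) = -54, so new z* = 2070 − 54 = 2016.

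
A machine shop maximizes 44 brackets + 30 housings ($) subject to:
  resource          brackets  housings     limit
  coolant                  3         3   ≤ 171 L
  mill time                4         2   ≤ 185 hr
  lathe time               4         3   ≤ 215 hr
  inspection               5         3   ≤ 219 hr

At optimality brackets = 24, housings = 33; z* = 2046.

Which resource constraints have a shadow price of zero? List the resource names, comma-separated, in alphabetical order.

coolant: 171/171 (binding)
mill time: 162/185 (slack 23)
lathe time: 195/215 (slack 20)
inspection: 219/219 (binding)
By complementary slackness, a constraint with positive slack has shadow price 0 → lathe time, mill time.

lathe time, mill time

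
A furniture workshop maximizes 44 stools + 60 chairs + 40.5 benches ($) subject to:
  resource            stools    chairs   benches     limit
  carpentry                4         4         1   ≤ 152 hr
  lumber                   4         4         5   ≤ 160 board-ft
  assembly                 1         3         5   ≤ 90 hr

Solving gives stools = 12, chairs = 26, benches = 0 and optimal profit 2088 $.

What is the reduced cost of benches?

-8.5

Check each constraint at x*: carpentry 152/152 (tight); lumber 152/160 (slack 8); assembly 90/90 (tight).
By complementary slackness, y = 0 for the non-binding constraint.
From A_Bᵀ y = c: 4·y_carpentry + 1·y_assembly = 44; 4·y_carpentry + 3·y_assembly = 60.
Solving: y_carpentry = 9, y_assembly = 8.
Reduced cost of benches: c₃ − yᵀa₃ = 40.5 − (9·1 + 8·5) = 40.5 − 49 = -8.5.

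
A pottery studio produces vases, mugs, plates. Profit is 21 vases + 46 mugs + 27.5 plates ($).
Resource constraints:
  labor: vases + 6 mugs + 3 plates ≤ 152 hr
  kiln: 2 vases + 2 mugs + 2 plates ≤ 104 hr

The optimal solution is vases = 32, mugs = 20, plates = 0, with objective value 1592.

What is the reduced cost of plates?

At the optimum: labor uses 152 of 152 (binding); kiln uses 104 of 104 (binding).
Dual feasibility on the basic columns requires 1·y_labor + 2·y_kiln = 21, 6·y_labor + 2·y_kiln = 46.
This yields shadow prices y_labor = 5, y_kiln = 8.
Reduced cost of plates: c₃ − yᵀa₃ = 27.5 − (5·3 + 8·2) = 27.5 − 31 = -3.5.

-3.5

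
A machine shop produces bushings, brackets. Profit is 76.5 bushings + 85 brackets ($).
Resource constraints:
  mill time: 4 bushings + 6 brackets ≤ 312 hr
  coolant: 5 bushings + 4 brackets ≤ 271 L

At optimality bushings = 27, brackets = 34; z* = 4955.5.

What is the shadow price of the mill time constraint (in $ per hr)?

8.5

Both mill time and coolant are binding at x*.
The binding rows give the dual system: 4·y_mill time + 5·y_coolant = 76.5 and 6·y_mill time + 4·y_coolant = 85.
This yields shadow prices y_mill time = 8.5, y_coolant = 8.5.
Shadow price of mill time = 8.5.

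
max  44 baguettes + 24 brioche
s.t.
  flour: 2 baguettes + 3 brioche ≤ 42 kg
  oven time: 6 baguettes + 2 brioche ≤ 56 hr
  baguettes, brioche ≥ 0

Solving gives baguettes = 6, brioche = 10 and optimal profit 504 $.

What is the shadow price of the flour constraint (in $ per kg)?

Both flour and oven time are binding at x*.
The binding rows give the dual system: 2·y_flour + 6·y_oven time = 44 and 3·y_flour + 2·y_oven time = 24.
→ y_flour = 4 and y_oven time = 6.
Shadow price of flour = 4.

4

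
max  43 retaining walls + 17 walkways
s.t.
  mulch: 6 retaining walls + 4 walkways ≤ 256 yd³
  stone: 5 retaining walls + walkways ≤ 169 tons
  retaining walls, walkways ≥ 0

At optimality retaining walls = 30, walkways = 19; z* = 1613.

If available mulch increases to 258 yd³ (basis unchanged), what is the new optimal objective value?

1619

Check each constraint at x*: mulch 256/256 (tight); stone 169/169 (tight).
The binding rows give the dual system: 6·y_mulch + 5·y_stone = 43 and 4·y_mulch + 1·y_stone = 17.
→ y_mulch = 3 and y_stone = 5.
Δz = y_mulch·Δb = 3 × (2) = 6, so new z* = 1613 + 6 = 1619.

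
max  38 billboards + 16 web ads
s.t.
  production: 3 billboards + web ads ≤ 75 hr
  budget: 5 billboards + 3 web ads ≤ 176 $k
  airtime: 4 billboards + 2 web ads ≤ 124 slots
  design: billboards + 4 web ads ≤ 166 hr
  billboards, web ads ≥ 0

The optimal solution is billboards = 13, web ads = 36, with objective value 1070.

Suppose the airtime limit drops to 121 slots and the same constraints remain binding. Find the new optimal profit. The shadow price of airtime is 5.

Δb = -3, so new z* = 1070 + (5)·(-3) = 1070 − 15 = 1055.

1055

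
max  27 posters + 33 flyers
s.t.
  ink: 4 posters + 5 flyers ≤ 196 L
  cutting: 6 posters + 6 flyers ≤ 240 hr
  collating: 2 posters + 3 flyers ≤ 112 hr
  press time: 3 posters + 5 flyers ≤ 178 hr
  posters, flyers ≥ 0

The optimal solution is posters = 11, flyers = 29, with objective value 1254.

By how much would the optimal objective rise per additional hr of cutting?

Binding: cutting and press time. Non-binding: ink (7 unused), collating (3 unused).
Slack constraints have shadow price 0 (complementary slackness).
From A_Bᵀ y = c: 6·y_cutting + 3·y_press time = 27; 6·y_cutting + 5·y_press time = 33.
This yields shadow prices y_cutting = 3, y_press time = 3.
Shadow price of cutting = 3.

3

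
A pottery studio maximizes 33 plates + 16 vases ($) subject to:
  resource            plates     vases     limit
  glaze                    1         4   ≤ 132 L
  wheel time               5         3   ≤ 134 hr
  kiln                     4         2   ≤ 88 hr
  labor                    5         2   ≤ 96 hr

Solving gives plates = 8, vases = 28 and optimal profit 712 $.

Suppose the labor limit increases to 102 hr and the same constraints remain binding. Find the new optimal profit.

Check each constraint at x*: glaze 120/132 (slack 12); wheel time 124/134 (slack 10); kiln 88/88 (tight); labor 96/96 (tight).
Since glaze, wheel time are not tight, their duals are 0.
From A_Bᵀ y = c: 4·y_kiln + 5·y_labor = 33; 2·y_kiln + 2·y_labor = 16.
This yields shadow prices y_kiln = 7, y_labor = 1.
Δz = y_labor·Δb = 1 × (6) = 6, so new z* = 712 + 6 = 718.

718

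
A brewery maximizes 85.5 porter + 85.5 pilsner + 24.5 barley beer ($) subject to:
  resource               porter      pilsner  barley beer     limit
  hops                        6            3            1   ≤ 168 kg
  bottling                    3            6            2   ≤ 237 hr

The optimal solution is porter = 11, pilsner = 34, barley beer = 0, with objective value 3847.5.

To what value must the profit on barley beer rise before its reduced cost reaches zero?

Both hops and bottling are binding at x*.
The binding rows give the dual system: 6·y_hops + 3·y_bottling = 85.5 and 3·y_hops + 6·y_bottling = 85.5.
Solving: y_hops = 9.5, y_bottling = 9.5.
barley beer enters the basis when its profit ≥ yᵀa₃ = 9.5·1 + 9.5·2 = 28.5.

28.5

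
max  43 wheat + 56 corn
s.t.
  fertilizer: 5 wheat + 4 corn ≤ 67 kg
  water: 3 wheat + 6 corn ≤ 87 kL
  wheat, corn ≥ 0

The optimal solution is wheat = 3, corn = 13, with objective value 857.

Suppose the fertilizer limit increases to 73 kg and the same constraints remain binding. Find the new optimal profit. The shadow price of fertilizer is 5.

Δb = 6, so new z* = 857 + (5)·(6) = 857 + 30 = 887.

887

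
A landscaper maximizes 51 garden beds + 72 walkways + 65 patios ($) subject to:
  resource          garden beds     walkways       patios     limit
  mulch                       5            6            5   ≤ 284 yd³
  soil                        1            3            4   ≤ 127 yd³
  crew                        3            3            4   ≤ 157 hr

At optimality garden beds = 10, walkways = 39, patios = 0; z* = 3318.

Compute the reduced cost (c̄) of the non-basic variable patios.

-4

At the optimum: mulch uses 284 of 284 (binding); soil uses 127 of 127 (binding); crew uses 147 of 157 (slack = 10).
By complementary slackness, y = 0 for the non-binding constraint.
From A_Bᵀ y = c: 5·y_mulch + 1·y_soil = 51; 6·y_mulch + 3·y_soil = 72.
Solving: y_mulch = 9, y_soil = 6.
Reduced cost of patios: c₃ − yᵀa₃ = 65 − (9·5 + 6·4) = 65 − 69 = -4.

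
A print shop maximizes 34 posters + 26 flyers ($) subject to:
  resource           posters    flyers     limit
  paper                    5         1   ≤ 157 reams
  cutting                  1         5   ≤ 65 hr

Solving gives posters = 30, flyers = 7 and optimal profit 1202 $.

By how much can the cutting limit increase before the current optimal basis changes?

720

Binding constraints: paper, cutting. The basis is B = [[5,1],[1,5]] with det 24.
Per unit increase in cutting, x* moves by d = (-0.0417, 0.2083).
The basis stays optimal until posters reaches 0; allowable increase = 720 hr.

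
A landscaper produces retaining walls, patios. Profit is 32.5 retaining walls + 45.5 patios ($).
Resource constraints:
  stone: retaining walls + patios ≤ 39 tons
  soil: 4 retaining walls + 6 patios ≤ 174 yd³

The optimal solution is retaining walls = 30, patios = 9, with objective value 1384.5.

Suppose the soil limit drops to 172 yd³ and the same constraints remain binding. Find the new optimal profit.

1371.5

At the optimum: stone uses 39 of 39 (binding); soil uses 174 of 174 (binding).
Dual feasibility on the basic columns requires 1·y_stone + 4·y_soil = 32.5, 1·y_stone + 6·y_soil = 45.5.
Solving: y_stone = 6.5, y_soil = 6.5.
Δz = y_soil·Δb = 6.5 × (-2) = -13, so new z* = 1384.5 − 13 = 1371.5.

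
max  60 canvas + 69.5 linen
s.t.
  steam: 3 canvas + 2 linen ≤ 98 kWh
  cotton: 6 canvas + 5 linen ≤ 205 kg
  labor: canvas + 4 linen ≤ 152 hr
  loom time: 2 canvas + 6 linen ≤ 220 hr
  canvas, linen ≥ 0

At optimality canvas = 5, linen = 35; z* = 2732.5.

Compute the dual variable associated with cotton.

8.5

At the optimum: steam uses 85 of 98 (slack = 13); cotton uses 205 of 205 (binding); labor uses 145 of 152 (slack = 7); loom time uses 220 of 220 (binding).
Slack constraints have shadow price 0 (complementary slackness).
Dual feasibility on the basic columns requires 6·y_cotton + 2·y_loom time = 60, 5·y_cotton + 6·y_loom time = 69.5.
Solving: y_cotton = 8.5, y_loom time = 4.5.
Shadow price of cotton = 8.5.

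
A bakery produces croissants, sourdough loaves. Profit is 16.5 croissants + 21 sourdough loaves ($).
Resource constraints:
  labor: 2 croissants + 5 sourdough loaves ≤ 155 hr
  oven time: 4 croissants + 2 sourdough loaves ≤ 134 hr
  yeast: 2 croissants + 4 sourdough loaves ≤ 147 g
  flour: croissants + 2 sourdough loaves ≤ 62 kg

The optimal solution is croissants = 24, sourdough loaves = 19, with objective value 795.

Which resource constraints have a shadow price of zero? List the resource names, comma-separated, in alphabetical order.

labor: 143/155 (slack 12)
oven time: 134/134 (binding)
yeast: 124/147 (slack 23)
flour: 62/62 (binding)
By complementary slackness, a constraint with positive slack has shadow price 0 → labor, yeast.

labor, yeast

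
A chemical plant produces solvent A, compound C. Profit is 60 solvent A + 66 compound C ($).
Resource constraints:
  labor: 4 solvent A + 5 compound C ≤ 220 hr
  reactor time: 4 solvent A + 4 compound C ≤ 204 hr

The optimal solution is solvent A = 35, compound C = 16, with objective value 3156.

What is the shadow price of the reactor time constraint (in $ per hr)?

Both labor and reactor time are binding at x*.
From A_Bᵀ y = c: 4·y_labor + 4·y_reactor time = 60; 5·y_labor + 4·y_reactor time = 66.
This yields shadow prices y_labor = 6, y_reactor time = 9.
Shadow price of reactor time = 9.

9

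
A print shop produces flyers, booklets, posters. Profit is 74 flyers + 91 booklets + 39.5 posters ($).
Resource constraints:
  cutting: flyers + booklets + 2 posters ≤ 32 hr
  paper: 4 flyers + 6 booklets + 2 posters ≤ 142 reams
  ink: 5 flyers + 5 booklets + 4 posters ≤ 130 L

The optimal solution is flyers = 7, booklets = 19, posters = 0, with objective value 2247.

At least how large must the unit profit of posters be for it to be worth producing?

49

Binding: paper and ink. Non-binding: cutting (6 unused).
Since cutting is not tight, its dual is 0.
From A_Bᵀ y = c: 4·y_paper + 5·y_ink = 74; 6·y_paper + 5·y_ink = 91.
→ y_paper = 8.5 and y_ink = 8.
posters enters the basis when its profit ≥ yᵀa₃ = 8.5·2 + 8·4 = 49.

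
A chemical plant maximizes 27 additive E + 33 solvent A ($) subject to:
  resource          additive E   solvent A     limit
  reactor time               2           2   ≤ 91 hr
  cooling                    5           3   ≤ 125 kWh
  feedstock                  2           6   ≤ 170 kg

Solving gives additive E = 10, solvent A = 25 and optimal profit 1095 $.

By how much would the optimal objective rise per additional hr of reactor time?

0

At the optimum: reactor time uses 70 of 91 (slack = 21); cooling uses 125 of 125 (binding); feedstock uses 170 of 170 (binding).
Slack constraints have shadow price 0 (complementary slackness).
Dual feasibility on the basic columns requires 5·y_cooling + 2·y_feedstock = 27, 3·y_cooling + 6·y_feedstock = 33.
This yields shadow prices y_cooling = 4, y_feedstock = 3.5.
Shadow price of reactor time = 0.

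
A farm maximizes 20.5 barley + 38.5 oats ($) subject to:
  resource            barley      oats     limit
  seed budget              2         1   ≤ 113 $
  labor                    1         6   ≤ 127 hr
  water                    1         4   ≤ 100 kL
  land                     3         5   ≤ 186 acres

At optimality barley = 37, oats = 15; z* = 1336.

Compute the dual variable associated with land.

At the optimum: seed budget uses 89 of 113 (slack = 24); labor uses 127 of 127 (binding); water uses 97 of 100 (slack = 3); land uses 186 of 186 (binding).
Since seed budget, water are not tight, their duals are 0.
The binding rows give the dual system: 1·y_labor + 3·y_land = 20.5 and 6·y_labor + 5·y_land = 38.5.
This yields shadow prices y_labor = 1, y_land = 6.5.
Shadow price of land = 6.5.

6.5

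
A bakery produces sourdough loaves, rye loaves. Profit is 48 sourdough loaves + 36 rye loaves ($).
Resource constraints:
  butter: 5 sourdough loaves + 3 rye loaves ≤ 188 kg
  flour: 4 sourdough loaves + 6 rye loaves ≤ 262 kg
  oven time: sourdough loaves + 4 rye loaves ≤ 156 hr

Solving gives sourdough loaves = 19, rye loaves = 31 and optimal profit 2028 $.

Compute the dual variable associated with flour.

2

At the optimum: butter uses 188 of 188 (binding); flour uses 262 of 262 (binding); oven time uses 143 of 156 (slack = 13).
Since oven time is not tight, its dual is 0.
The binding rows give the dual system: 5·y_butter + 4·y_flour = 48 and 3·y_butter + 6·y_flour = 36.
Solving: y_butter = 8, y_flour = 2.
Shadow price of flour = 2.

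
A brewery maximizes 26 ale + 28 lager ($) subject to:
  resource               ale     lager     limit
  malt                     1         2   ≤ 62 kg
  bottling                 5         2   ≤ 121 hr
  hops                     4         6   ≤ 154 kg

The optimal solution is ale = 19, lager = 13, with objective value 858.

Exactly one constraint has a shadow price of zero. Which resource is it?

malt: 45/62 (slack 17)
bottling: 121/121 (binding)
hops: 154/154 (binding)
By complementary slackness, a constraint with positive slack has shadow price 0 → malt.

malt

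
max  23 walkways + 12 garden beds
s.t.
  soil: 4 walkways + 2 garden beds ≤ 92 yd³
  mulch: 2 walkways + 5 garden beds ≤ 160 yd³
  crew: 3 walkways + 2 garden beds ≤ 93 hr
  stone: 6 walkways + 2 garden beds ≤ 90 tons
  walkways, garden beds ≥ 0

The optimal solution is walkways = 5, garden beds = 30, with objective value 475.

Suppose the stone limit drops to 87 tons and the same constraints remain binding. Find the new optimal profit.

464.5

Check each constraint at x*: soil 80/92 (slack 12); mulch 160/160 (tight); crew 75/93 (slack 18); stone 90/90 (tight).
By complementary slackness, y = 0 for the non-binding constraints.
From A_Bᵀ y = c: 2·y_mulch + 6·y_stone = 23; 5·y_mulch + 2·y_stone = 12.
→ y_mulch = 1 and y_stone = 3.5.
Δz = y_stone·Δb = 3.5 × (-3) = -10.5, so new z* = 475 − 10.5 = 464.5.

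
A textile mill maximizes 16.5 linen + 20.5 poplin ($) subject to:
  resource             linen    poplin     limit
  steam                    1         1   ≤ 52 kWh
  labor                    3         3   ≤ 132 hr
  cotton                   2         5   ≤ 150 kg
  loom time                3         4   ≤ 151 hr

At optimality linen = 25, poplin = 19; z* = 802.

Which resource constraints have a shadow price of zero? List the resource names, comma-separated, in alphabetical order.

cotton, steam

steam: 44/52 (slack 8)
labor: 132/132 (binding)
cotton: 145/150 (slack 5)
loom time: 151/151 (binding)
By complementary slackness, a constraint with positive slack has shadow price 0 → cotton, steam.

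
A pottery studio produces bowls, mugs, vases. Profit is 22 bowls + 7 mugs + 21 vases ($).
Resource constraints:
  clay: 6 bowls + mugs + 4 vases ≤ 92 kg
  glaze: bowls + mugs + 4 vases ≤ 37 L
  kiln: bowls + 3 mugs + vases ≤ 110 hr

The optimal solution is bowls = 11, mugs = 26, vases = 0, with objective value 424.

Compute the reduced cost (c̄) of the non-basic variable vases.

-7

Check each constraint at x*: clay 92/92 (tight); glaze 37/37 (tight); kiln 89/110 (slack 21).
By complementary slackness, y = 0 for the non-binding constraint.
The binding rows give the dual system: 6·y_clay + 1·y_glaze = 22 and 1·y_clay + 1·y_glaze = 7.
Solving: y_clay = 3, y_glaze = 4.
Reduced cost of vases: c₃ − yᵀa₃ = 21 − (3·4 + 4·4) = 21 − 28 = -7.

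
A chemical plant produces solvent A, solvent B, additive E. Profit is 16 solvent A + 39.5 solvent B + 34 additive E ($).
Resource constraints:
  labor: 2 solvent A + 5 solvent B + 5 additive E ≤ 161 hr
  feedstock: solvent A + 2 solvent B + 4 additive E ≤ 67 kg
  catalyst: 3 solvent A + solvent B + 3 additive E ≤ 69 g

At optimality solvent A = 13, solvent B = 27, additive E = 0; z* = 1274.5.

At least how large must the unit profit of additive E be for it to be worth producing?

Binding: labor and feedstock. Non-binding: catalyst (3 unused).
Slack constraints have shadow price 0 (complementary slackness).
Dual feasibility on the basic columns requires 2·y_labor + 1·y_feedstock = 16, 5·y_labor + 2·y_feedstock = 39.5.
→ y_labor = 7.5 and y_feedstock = 1.
additive E enters the basis when its profit ≥ yᵀa₃ = 7.5·5 + 1·4 = 41.5.

41.5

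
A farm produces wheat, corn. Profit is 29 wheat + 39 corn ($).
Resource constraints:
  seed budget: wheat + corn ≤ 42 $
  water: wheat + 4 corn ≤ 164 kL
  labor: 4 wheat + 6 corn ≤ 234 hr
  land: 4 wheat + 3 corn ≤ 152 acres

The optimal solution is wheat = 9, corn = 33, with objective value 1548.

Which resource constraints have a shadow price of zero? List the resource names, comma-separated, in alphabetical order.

land, water

seed budget: 42/42 (binding)
water: 141/164 (slack 23)
labor: 234/234 (binding)
land: 135/152 (slack 17)
By complementary slackness, a constraint with positive slack has shadow price 0 → land, water.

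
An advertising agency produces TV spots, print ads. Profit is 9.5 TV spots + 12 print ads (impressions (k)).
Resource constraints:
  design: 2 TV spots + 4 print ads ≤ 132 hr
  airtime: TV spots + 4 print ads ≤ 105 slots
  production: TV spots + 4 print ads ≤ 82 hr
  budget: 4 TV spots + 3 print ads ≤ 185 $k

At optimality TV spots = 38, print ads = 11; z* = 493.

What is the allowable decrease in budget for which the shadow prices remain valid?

123.5

Binding constraints: production, budget. The basis is B = [[1,4],[4,3]] with det -13.
Per unit decrease in budget, x* moves by d = (-0.3077, 0.0769).
The basis stays optimal until TV spots reaches 0; allowable decrease = 123.5 $k.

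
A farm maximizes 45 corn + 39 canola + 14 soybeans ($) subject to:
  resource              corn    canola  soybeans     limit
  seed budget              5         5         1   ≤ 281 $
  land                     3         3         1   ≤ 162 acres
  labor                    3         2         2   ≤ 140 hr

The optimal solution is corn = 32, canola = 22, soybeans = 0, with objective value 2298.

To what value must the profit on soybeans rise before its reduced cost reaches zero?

21

Check each constraint at x*: seed budget 270/281 (slack 11); land 162/162 (tight); labor 140/140 (tight).
Slack constraints have shadow price 0 (complementary slackness).
From A_Bᵀ y = c: 3·y_land + 3·y_labor = 45; 3·y_land + 2·y_labor = 39.
Solving: y_land = 9, y_labor = 6.
soybeans enters the basis when its profit ≥ yᵀa₃ = 9·1 + 6·2 = 21.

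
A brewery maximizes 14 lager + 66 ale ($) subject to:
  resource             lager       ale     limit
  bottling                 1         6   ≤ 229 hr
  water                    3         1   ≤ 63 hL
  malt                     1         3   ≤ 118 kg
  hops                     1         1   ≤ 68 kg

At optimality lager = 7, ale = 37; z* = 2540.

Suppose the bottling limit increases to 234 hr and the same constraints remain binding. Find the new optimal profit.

At the optimum: bottling uses 229 of 229 (binding); water uses 58 of 63 (slack = 5); malt uses 118 of 118 (binding); hops uses 44 of 68 (slack = 24).
By complementary slackness, y = 0 for the non-binding constraints.
The binding rows give the dual system: 1·y_bottling + 1·y_malt = 14 and 6·y_bottling + 3·y_malt = 66.
This yields shadow prices y_bottling = 8, y_malt = 6.
Δz = y_bottling·Δb = 8 × (5) = 40, so new z* = 2540 + 40 = 2580.

2580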